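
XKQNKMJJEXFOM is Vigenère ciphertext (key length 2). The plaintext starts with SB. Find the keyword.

Subtract each crib letter from the matching ciphertext letter (mod 26):
X(23)−S(18)=5 → F
K(10)−B(1)=9 → J

FJ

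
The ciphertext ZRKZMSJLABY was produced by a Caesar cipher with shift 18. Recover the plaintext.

Z(25): 25−18=7 → H
R(17): 17−18=-1≡25 → Z
K(10): 10−18=-8≡18 → S
Z(25): 25−18=7 → H
M(12): 12−18=-6≡20 → U
S(18): 18−18=0 → A
J(9): 9−18=-9≡17 → R
L(11): 11−18=-7≡19 → T
A(0): 0−18=-18≡8 → I
B(1): 1−18=-17≡9 → J
Y(24): 24−18=6 → G

HZSHUARTIJG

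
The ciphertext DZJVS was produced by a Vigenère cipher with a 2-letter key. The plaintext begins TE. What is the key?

Subtract each crib letter from the matching ciphertext letter (mod 26):
D(3)−T(19)=-16≡10 → K
Z(25)−E(4)=21 → V

KV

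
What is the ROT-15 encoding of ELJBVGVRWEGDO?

TAYQKVKGLTVSD

E(4): 4+15=19 → T
L(11): 11+15=26≡0 → A
J(9): 9+15=24 → Y
B(1): 1+15=16 → Q
V(21): 21+15=36≡10 → K
G(6): 6+15=21 → V
V(21): 21+15=36≡10 → K
R(17): 17+15=32≡6 → G
W(22): 22+15=37≡11 → L
E(4): 4+15=19 → T
G(6): 6+15=21 → V
D(3): 3+15=18 → S
O(14): 14+15=29≡3 → D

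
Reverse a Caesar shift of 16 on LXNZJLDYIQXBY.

L(11): 11−16=-5≡21 → V
X(23): 23−16=7 → H
N(13): 13−16=-3≡23 → X
Z(25): 25−16=9 → J
J(9): 9−16=-7≡19 → T
L(11): 11−16=-5≡21 → V
D(3): 3−16=-13≡13 → N
Y(24): 24−16=8 → I
I(8): 8−16=-8≡18 → S
Q(16): 16−16=0 → A
X(23): 23−16=7 → H
B(1): 1−16=-15≡11 → L
Y(24): 24−16=8 → I

VHXJTVNISAHLI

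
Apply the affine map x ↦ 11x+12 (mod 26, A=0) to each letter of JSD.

J(9): 11·9+12=111≡7 → H
S(18): 11·18+12=210≡2 → C
D(3): 11·3+12=45≡19 → T

HCT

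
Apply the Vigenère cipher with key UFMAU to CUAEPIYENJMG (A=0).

Repeat the key across the message: UFMAUUFMAUUF
C(2)+U(20): 22 → W
U(20)+F(5): 25 → Z
A(0)+M(12): 12 → M
E(4)+A(0): 4 → E
P(15)+U(20): 35≡9 → J
I(8)+U(20): 28≡2 → C
Y(24)+F(5): 29≡3 → D
E(4)+M(12): 16 → Q
N(13)+A(0): 13 → N
J(9)+U(20): 29≡3 → D
M(12)+U(20): 32≡6 → G
G(6)+F(5): 11 → L

WZMEJCDQNDGL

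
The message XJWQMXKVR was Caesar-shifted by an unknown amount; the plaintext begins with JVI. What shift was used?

14

From the crib: X(23)−J(9)=14, so the shift is 14.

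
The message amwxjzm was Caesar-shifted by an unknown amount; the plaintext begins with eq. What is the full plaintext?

eqabndq

From the crib: a(0)−e(4)=-4≡22, so the shift is 22.
Subtract 22 from each ciphertext letter:
a(0): 0−22=-22≡4 → e
m(12): 12−22=-10≡16 → q
w(22): 22−22=0 → a
x(23): 23−22=1 → b
j(9): 9−22=-13≡13 → n
z(25): 25−22=3 → d
m(12): 12−22=-10≡16 → q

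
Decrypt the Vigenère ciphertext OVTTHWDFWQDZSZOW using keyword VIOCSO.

TNFRPIIXIOLLXRAU

Repeat the key across the ciphertext: VIOCSOVIOCSOVIOC
O(14)−V(21): -7≡19 → T
V(21)−I(8): 13 → N
T(19)−O(14): 5 → F
T(19)−C(2): 17 → R
H(7)−S(18): -11≡15 → P
W(22)−O(14): 8 → I
D(3)−V(21): -18≡8 → I
F(5)−I(8): -3≡23 → X
W(22)−O(14): 8 → I
Q(16)−C(2): 14 → O
D(3)−S(18): -15≡11 → L
Z(25)−O(14): 11 → L
S(18)−V(21): -3≡23 → X
Z(25)−I(8): 17 → R
O(14)−O(14): 0 → A
W(22)−C(2): 20 → U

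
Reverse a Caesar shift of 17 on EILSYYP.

NRUBHHY

E(4): 4−17=-13≡13 → N
I(8): 8−17=-9≡17 → R
L(11): 11−17=-6≡20 → U
S(18): 18−17=1 → B
Y(24): 24−17=7 → H
Y(24): 24−17=7 → H
P(15): 15−17=-2≡24 → Y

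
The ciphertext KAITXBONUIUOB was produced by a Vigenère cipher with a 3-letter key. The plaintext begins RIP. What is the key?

TST

Subtract each crib letter from the matching ciphertext letter (mod 26):
K(10)−R(17)=-7≡19 → T
A(0)−I(8)=-8≡18 → S
I(8)−P(15)=-7≡19 → T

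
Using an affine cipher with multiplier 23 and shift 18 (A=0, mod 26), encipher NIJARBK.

N(13): 23·13+18=317≡5 → F
I(8): 23·8+18=202≡20 → U
J(9): 23·9+18=225≡17 → R
A(0): 23·0+18=18 → S
R(17): 23·17+18=409≡19 → T
B(1): 23·1+18=41≡15 → P
K(10): 23·10+18=248≡14 → O

FURSTPO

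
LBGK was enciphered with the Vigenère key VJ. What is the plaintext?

Repeat the key across the ciphertext: VJVJ
L(11)−V(21): -10≡16 → Q
B(1)−J(9): -8≡18 → S
G(6)−V(21): -15≡11 → L
K(10)−J(9): 1 → B

QSLB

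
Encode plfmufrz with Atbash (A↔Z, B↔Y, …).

kounfuia

p(15) → k(10)
l(11) → o(14)
f(5) → u(20)
m(12) → n(13)
u(20) → f(5)
f(5) → u(20)
r(17) → i(8)
z(25) → a(0)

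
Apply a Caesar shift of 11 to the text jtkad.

j(9): 9+11=20 → u
t(19): 19+11=30≡4 → e
k(10): 10+11=21 → v
a(0): 0+11=11 → l
d(3): 3+11=14 → o

uevlo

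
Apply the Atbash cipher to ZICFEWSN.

ARXUVDHM

Z(25) → A(0)
I(8) → R(17)
C(2) → X(23)
F(5) → U(20)
E(4) → V(21)
W(22) → D(3)
S(18) → H(7)
N(13) → M(12)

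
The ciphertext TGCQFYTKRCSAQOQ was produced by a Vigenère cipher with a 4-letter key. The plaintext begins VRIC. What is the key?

Subtract each crib letter from the matching ciphertext letter (mod 26):
T(19)−V(21)=-2≡24 → Y
G(6)−R(17)=-11≡15 → P
C(2)−I(8)=-6≡20 → U
Q(16)−C(2)=14 → O

YPUO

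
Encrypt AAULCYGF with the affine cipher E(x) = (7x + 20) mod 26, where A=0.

A(0): 7·0+20=20 → U
A(0): 7·0+20=20 → U
U(20): 7·20+20=160≡4 → E
L(11): 7·11+20=97≡19 → T
C(2): 7·2+20=34≡8 → I
Y(24): 7·24+20=188≡6 → G
G(6): 7·6+20=62≡10 → K
F(5): 7·5+20=55≡3 → D

UUETIGKD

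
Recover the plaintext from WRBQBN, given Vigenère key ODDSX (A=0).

IOYYEZ

Repeat the key across the ciphertext: ODDSXO
W(22)−O(14): 8 → I
R(17)−D(3): 14 → O
B(1)−D(3): -2≡24 → Y
Q(16)−S(18): -2≡24 → Y
B(1)−X(23): -22≡4 → E
N(13)−O(14): -1≡25 → Z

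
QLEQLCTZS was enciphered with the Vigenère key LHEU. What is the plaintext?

FEAWAVPFH

Repeat the key across the ciphertext: LHEULHEUL
Q(16)−L(11): 5 → F
L(11)−H(7): 4 → E
E(4)−E(4): 0 → A
Q(16)−U(20): -4≡22 → W
L(11)−L(11): 0 → A
C(2)−H(7): -5≡21 → V
T(19)−E(4): 15 → P
Z(25)−U(20): 5 → F
S(18)−L(11): 7 → H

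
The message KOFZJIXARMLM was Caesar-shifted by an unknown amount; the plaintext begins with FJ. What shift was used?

5

From the crib: K(10)−F(5)=5, so the shift is 5.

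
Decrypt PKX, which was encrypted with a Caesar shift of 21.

P(15): 15−21=-6≡20 → U
K(10): 10−21=-11≡15 → P
X(23): 23−21=2 → C

UPC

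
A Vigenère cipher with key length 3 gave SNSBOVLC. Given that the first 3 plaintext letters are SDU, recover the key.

Subtract each crib letter from the matching ciphertext letter (mod 26):
S(18)−S(18)=0 → A
N(13)−D(3)=10 → K
S(18)−U(20)=-2≡24 → Y

AKY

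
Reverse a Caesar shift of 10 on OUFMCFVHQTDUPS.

EKVCSVLXGJTKFI

O(14): 14−10=4 → E
U(20): 20−10=10 → K
F(5): 5−10=-5≡21 → V
M(12): 12−10=2 → C
C(2): 2−10=-8≡18 → S
F(5): 5−10=-5≡21 → V
V(21): 21−10=11 → L
H(7): 7−10=-3≡23 → X
Q(16): 16−10=6 → G
T(19): 19−10=9 → J
D(3): 3−10=-7≡19 → T
U(20): 20−10=10 → K
P(15): 15−10=5 → F
S(18): 18−10=8 → I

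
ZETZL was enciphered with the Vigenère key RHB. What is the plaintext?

IXSIE

Repeat the key across the ciphertext: RHBRH
Z(25)−R(17): 8 → I
E(4)−H(7): -3≡23 → X
T(19)−B(1): 18 → S
Z(25)−R(17): 8 → I
L(11)−H(7): 4 → E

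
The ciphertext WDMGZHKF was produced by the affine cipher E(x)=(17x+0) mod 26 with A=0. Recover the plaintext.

MRQIDFWL

The inverse of 17 mod 26 is 23, since 17·23=391≡1. Apply D(y)=23·(y−0) mod 26:
W(22): 23·(22−0)=506≡12 → M
D(3): 23·(3−0)=69≡17 → R
M(12): 23·(12−0)=276≡16 → Q
G(6): 23·(6−0)=138≡8 → I
Z(25): 23·(25−0)=575≡3 → D
H(7): 23·(7−0)=161≡5 → F
K(10): 23·(10−0)=230≡22 → W
F(5): 23·(5−0)=115≡11 → L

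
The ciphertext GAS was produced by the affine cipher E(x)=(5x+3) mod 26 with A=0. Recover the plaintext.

The inverse of 5 mod 26 is 21, since 5·21=105≡1. Apply D(y)=21·(y−3) mod 26:
G(6): 21·(6−3)=63≡11 → L
A(0): 21·(0−3)=-63≡15 → P
S(18): 21·(18−3)=315≡3 → D

LPD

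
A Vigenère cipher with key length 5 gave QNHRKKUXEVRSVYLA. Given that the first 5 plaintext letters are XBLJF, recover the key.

TMWIF

Subtract each crib letter from the matching ciphertext letter (mod 26):
Q(16)−X(23)=-7≡19 → T
N(13)−B(1)=12 → M
H(7)−L(11)=-4≡22 → W
R(17)−J(9)=8 → I
K(10)−F(5)=5 → F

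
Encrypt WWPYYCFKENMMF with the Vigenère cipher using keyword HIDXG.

DESVEJNNBTTUI

Repeat the key across the message: HIDXGHIDXGHID
W(22)+H(7): 29≡3 → D
W(22)+I(8): 30≡4 → E
P(15)+D(3): 18 → S
Y(24)+X(23): 47≡21 → V
Y(24)+G(6): 30≡4 → E
C(2)+H(7): 9 → J
F(5)+I(8): 13 → N
K(10)+D(3): 13 → N
E(4)+X(23): 27≡1 → B
N(13)+G(6): 19 → T
M(12)+H(7): 19 → T
M(12)+I(8): 20 → U
F(5)+D(3): 8 → I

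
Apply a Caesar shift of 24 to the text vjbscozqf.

thzqamxod

v(21): 21+24=45≡19 → t
j(9): 9+24=33≡7 → h
b(1): 1+24=25 → z
s(18): 18+24=42≡16 → q
c(2): 2+24=26≡0 → a
o(14): 14+24=38≡12 → m
z(25): 25+24=49≡23 → x
q(16): 16+24=40≡14 → o
f(5): 5+24=29≡3 → d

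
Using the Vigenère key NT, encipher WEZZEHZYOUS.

Repeat the key across the message: NTNTNTNTNTN
W(22)+N(13): 35≡9 → J
E(4)+T(19): 23 → X
Z(25)+N(13): 38≡12 → M
Z(25)+T(19): 44≡18 → S
E(4)+N(13): 17 → R
H(7)+T(19): 26≡0 → A
Z(25)+N(13): 38≡12 → M
Y(24)+T(19): 43≡17 → R
O(14)+N(13): 27≡1 → B
U(20)+T(19): 39≡13 → N
S(18)+N(13): 31≡5 → F

JXMSRAMRBNF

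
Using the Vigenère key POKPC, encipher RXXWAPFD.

GLHLCETN

Repeat the key across the message: POKPCPOK
R(17)+P(15): 32≡6 → G
X(23)+O(14): 37≡11 → L
X(23)+K(10): 33≡7 → H
W(22)+P(15): 37≡11 → L
A(0)+C(2): 2 → C
P(15)+P(15): 30≡4 → E
F(5)+O(14): 19 → T
D(3)+K(10): 13 → N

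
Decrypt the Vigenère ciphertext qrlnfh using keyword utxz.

Repeat the key across the ciphertext: utxzut
q(16)−u(20): -4≡22 → w
r(17)−t(19): -2≡24 → y
l(11)−x(23): -12≡14 → o
n(13)−z(25): -12≡14 → o
f(5)−u(20): -15≡11 → l
h(7)−t(19): -12≡14 → o

wyoolo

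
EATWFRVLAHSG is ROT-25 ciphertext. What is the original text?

E(4): 4−25=-21≡5 → F
A(0): 0−25=-25≡1 → B
T(19): 19−25=-6≡20 → U
W(22): 22−25=-3≡23 → X
F(5): 5−25=-20≡6 → G
R(17): 17−25=-8≡18 → S
V(21): 21−25=-4≡22 → W
L(11): 11−25=-14≡12 → M
A(0): 0−25=-25≡1 → B
H(7): 7−25=-18≡8 → I
S(18): 18−25=-7≡19 → T
G(6): 6−25=-19≡7 → H

FBUXGSWMBITH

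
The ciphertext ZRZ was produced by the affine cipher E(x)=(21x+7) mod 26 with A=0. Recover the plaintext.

The inverse of 21 mod 26 is 5, since 21·5=105≡1. Apply D(y)=5·(y−7) mod 26:
Z(25): 5·(25−7)=90≡12 → M
R(17): 5·(17−7)=50≡24 → Y
Z(25): 5·(25−7)=90≡12 → M

MYM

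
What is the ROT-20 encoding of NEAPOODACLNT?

HYUJIIXUWFHN

N(13): 13+20=33≡7 → H
E(4): 4+20=24 → Y
A(0): 0+20=20 → U
P(15): 15+20=35≡9 → J
O(14): 14+20=34≡8 → I
O(14): 14+20=34≡8 → I
D(3): 3+20=23 → X
A(0): 0+20=20 → U
C(2): 2+20=22 → W
L(11): 11+20=31≡5 → F
N(13): 13+20=33≡7 → H
T(19): 19+20=39≡13 → N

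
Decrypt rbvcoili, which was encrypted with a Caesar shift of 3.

r(17): 17−3=14 → o
b(1): 1−3=-2≡24 → y
v(21): 21−3=18 → s
c(2): 2−3=-1≡25 → z
o(14): 14−3=11 → l
i(8): 8−3=5 → f
l(11): 11−3=8 → i
i(8): 8−3=5 → f

oyszlfif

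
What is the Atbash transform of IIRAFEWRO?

RRIZUVDIL

I(8) → R(17)
I(8) → R(17)
R(17) → I(8)
A(0) → Z(25)
F(5) → U(20)
E(4) → V(21)
W(22) → D(3)
R(17) → I(8)
O(14) → L(11)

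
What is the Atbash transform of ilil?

i(8) → r(17)
l(11) → o(14)
i(8) → r(17)
l(11) → o(14)

roro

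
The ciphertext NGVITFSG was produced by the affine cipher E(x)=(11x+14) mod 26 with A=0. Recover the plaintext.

HEDQRLYE

The inverse of 11 mod 26 is 19, since 11·19=209≡1. Apply D(y)=19·(y−14) mod 26:
N(13): 19·(13−14)=-19≡7 → H
G(6): 19·(6−14)=-152≡4 → E
V(21): 19·(21−14)=133≡3 → D
I(8): 19·(8−14)=-114≡16 → Q
T(19): 19·(19−14)=95≡17 → R
F(5): 19·(5−14)=-171≡11 → L
S(18): 19·(18−14)=76≡24 → Y
G(6): 19·(6−14)=-152≡4 → E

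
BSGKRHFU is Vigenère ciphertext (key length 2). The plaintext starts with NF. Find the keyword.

Subtract each crib letter from the matching ciphertext letter (mod 26):
B(1)−N(13)=-12≡14 → O
S(18)−F(5)=13 → N

ON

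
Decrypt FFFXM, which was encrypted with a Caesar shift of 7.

YYYQF

F(5): 5−7=-2≡24 → Y
F(5): 5−7=-2≡24 → Y
F(5): 5−7=-2≡24 → Y
X(23): 23−7=16 → Q
M(12): 12−7=5 → F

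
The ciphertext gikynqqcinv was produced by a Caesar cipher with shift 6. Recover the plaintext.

g(6): 6−6=0 → a
i(8): 8−6=2 → c
k(10): 10−6=4 → e
y(24): 24−6=18 → s
n(13): 13−6=7 → h
q(16): 16−6=10 → k
q(16): 16−6=10 → k
c(2): 2−6=-4≡22 → w
i(8): 8−6=2 → c
n(13): 13−6=7 → h
v(21): 21−6=15 → p

aceshkkwchp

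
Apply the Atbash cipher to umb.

u(20) → f(5)
m(12) → n(13)
b(1) → y(24)

fny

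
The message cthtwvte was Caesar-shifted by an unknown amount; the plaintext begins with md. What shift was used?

16

From the crib: c(2)−m(12)=-10≡16, so the shift is 16.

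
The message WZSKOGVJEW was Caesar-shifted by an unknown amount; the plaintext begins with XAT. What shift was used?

25

From the crib: W(22)−X(23)=-1≡25, so the shift is 25.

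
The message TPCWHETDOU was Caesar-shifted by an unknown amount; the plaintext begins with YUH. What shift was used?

From the crib: T(19)−Y(24)=-5≡21, so the shift is 21.

21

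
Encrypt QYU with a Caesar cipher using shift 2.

Q(16): 16+2=18 → S
Y(24): 24+2=26≡0 → A
U(20): 20+2=22 → W

SAW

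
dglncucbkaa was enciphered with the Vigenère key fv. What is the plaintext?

ylgsxzxgffv

Repeat the key across the ciphertext: fvfvfvfvfvf
d(3)−f(5): -2≡24 → y
g(6)−v(21): -15≡11 → l
l(11)−f(5): 6 → g
n(13)−v(21): -8≡18 → s
c(2)−f(5): -3≡23 → x
u(20)−v(21): -1≡25 → z
c(2)−f(5): -3≡23 → x
b(1)−v(21): -20≡6 → g
k(10)−f(5): 5 → f
a(0)−v(21): -21≡5 → f
a(0)−f(5): -5≡21 → v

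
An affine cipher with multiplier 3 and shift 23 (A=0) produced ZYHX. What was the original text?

The inverse of 3 mod 26 is 9, since 3·9=27≡1. Apply D(y)=9·(y−23) mod 26:
Z(25): 9·(25−23)=18 → S
Y(24): 9·(24−23)=9 → J
H(7): 9·(7−23)=-144≡12 → M
X(23): 9·(23−23)=0 → A

SJMA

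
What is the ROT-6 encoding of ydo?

eju

y(24): 24+6=30≡4 → e
d(3): 3+6=9 → j
o(14): 14+6=20 → u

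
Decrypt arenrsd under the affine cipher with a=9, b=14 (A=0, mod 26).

kjwxjmt

The inverse of 9 mod 26 is 3, since 9·3=27≡1. Apply D(y)=3·(y−14) mod 26:
a(0): 3·(0−14)=-42≡10 → k
r(17): 3·(17−14)=9 → j
e(4): 3·(4−14)=-30≡22 → w
n(13): 3·(13−14)=-3≡23 → x
r(17): 3·(17−14)=9 → j
s(18): 3·(18−14)=12 → m
d(3): 3·(3−14)=-33≡19 → t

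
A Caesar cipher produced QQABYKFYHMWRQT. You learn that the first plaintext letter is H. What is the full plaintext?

From the crib: Q(16)−H(7)=9, so the shift is 9.
Subtract 9 from each ciphertext letter:
Q(16): 16−9=7 → H
Q(16): 16−9=7 → H
A(0): 0−9=-9≡17 → R
B(1): 1−9=-8≡18 → S
Y(24): 24−9=15 → P
K(10): 10−9=1 → B
F(5): 5−9=-4≡22 → W
Y(24): 24−9=15 → P
H(7): 7−9=-2≡24 → Y
M(12): 12−9=3 → D
W(22): 22−9=13 → N
R(17): 17−9=8 → I
Q(16): 16−9=7 → H
T(19): 19−9=10 → K

HHRSPBWPYDNIHK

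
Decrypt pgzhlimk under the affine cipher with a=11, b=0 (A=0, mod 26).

The inverse of 11 mod 26 is 19, since 11·19=209≡1. Apply D(y)=19·(y−0) mod 26:
p(15): 19·(15−0)=285≡25 → z
g(6): 19·(6−0)=114≡10 → k
z(25): 19·(25−0)=475≡7 → h
h(7): 19·(7−0)=133≡3 → d
l(11): 19·(11−0)=209≡1 → b
i(8): 19·(8−0)=152≡22 → w
m(12): 19·(12−0)=228≡20 → u
k(10): 19·(10−0)=190≡8 → i

zkhdbwui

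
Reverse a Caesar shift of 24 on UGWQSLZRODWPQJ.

WIYSUNBTQFYRSL

U(20): 20−24=-4≡22 → W
G(6): 6−24=-18≡8 → I
W(22): 22−24=-2≡24 → Y
Q(16): 16−24=-8≡18 → S
S(18): 18−24=-6≡20 → U
L(11): 11−24=-13≡13 → N
Z(25): 25−24=1 → B
R(17): 17−24=-7≡19 → T
O(14): 14−24=-10≡16 → Q
D(3): 3−24=-21≡5 → F
W(22): 22−24=-2≡24 → Y
P(15): 15−24=-9≡17 → R
Q(16): 16−24=-8≡18 → S
J(9): 9−24=-15≡11 → L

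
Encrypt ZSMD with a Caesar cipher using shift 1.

ATNE

Z(25): 25+1=26≡0 → A
S(18): 18+1=19 → T
M(12): 12+1=13 → N
D(3): 3+1=4 → E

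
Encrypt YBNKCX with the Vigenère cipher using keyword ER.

CSRBGO

Repeat the key across the message: ERERER
Y(24)+E(4): 28≡2 → C
B(1)+R(17): 18 → S
N(13)+E(4): 17 → R
K(10)+R(17): 27≡1 → B
C(2)+E(4): 6 → G
X(23)+R(17): 40≡14 → O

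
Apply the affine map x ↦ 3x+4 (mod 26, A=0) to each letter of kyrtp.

k(10): 3·10+4=34≡8 → i
y(24): 3·24+4=76≡24 → y
r(17): 3·17+4=55≡3 → d
t(19): 3·19+4=61≡9 → j
p(15): 3·15+4=49≡23 → x

iydjx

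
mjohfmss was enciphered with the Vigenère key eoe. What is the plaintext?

Repeat the key across the ciphertext: eoeeoeeo
m(12)−e(4): 8 → i
j(9)−o(14): -5≡21 → v
o(14)−e(4): 10 → k
h(7)−e(4): 3 → d
f(5)−o(14): -9≡17 → r
m(12)−e(4): 8 → i
s(18)−e(4): 14 → o
s(18)−o(14): 4 → e

ivkdrioe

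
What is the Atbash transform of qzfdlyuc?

jauwobfx

q(16) → j(9)
z(25) → a(0)
f(5) → u(20)
d(3) → w(22)
l(11) → o(14)
y(24) → b(1)
u(20) → f(5)
c(2) → x(23)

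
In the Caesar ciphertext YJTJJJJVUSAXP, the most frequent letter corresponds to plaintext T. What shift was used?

The most frequent ciphertext letter is J (appears 5 times).
J is position 9; T is position 19.
Shift = -10≡16.

16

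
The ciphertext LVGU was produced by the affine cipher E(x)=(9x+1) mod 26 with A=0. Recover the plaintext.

EIPF

The inverse of 9 mod 26 is 3, since 9·3=27≡1. Apply D(y)=3·(y−1) mod 26:
L(11): 3·(11−1)=30≡4 → E
V(21): 3·(21−1)=60≡8 → I
G(6): 3·(6−1)=15 → P
U(20): 3·(20−1)=57≡5 → F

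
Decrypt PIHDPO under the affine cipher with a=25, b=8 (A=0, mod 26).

The inverse of 25 mod 26 is 25, since 25·25=625≡1. Apply D(y)=25·(y−8) mod 26:
P(15): 25·(15−8)=175≡19 → T
I(8): 25·(8−8)=0 → A
H(7): 25·(7−8)=-25≡1 → B
D(3): 25·(3−8)=-125≡5 → F
P(15): 25·(15−8)=175≡19 → T
O(14): 25·(14−8)=150≡20 → U

TABFTU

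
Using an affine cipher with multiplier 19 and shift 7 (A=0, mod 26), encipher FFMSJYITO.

YYBLWVDEN

F(5): 19·5+7=102≡24 → Y
F(5): 19·5+7=102≡24 → Y
M(12): 19·12+7=235≡1 → B
S(18): 19·18+7=349≡11 → L
J(9): 19·9+7=178≡22 → W
Y(24): 19·24+7=463≡21 → V
I(8): 19·8+7=159≡3 → D
T(19): 19·19+7=368≡4 → E
O(14): 19·14+7=273≡13 → N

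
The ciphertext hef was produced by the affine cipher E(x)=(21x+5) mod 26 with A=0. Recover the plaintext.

kva

The inverse of 21 mod 26 is 5, since 21·5=105≡1. Apply D(y)=5·(y−5) mod 26:
h(7): 5·(7−5)=10 → k
e(4): 5·(4−5)=-5≡21 → v
f(5): 5·(5−5)=0 → a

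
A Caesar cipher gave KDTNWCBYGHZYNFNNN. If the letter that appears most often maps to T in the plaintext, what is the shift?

20

The most frequent ciphertext letter is N (appears 5 times).
N is position 13; T is position 19.
Shift = -6≡20.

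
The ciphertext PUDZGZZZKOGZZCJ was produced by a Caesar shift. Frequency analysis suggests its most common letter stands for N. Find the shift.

12

The most frequent ciphertext letter is Z (appears 6 times).
Z is position 25; N is position 13.
Shift = 12.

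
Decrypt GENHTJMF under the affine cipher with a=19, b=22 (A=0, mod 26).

GKFRTNUV

The inverse of 19 mod 26 is 11, since 19·11=209≡1. Apply D(y)=11·(y−22) mod 26:
G(6): 11·(6−22)=-176≡6 → G
E(4): 11·(4−22)=-198≡10 → K
N(13): 11·(13−22)=-99≡5 → F
H(7): 11·(7−22)=-165≡17 → R
T(19): 11·(19−22)=-33≡19 → T
J(9): 11·(9−22)=-143≡13 → N
M(12): 11·(12−22)=-110≡20 → U
F(5): 11·(5−22)=-187≡21 → V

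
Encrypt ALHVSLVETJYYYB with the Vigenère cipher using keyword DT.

Repeat the key across the message: DTDTDTDTDTDTDT
A(0)+D(3): 3 → D
L(11)+T(19): 30≡4 → E
H(7)+D(3): 10 → K
V(21)+T(19): 40≡14 → O
S(18)+D(3): 21 → V
L(11)+T(19): 30≡4 → E
V(21)+D(3): 24 → Y
E(4)+T(19): 23 → X
T(19)+D(3): 22 → W
J(9)+T(19): 28≡2 → C
Y(24)+D(3): 27≡1 → B
Y(24)+T(19): 43≡17 → R
Y(24)+D(3): 27≡1 → B
B(1)+T(19): 20 → U

DEKOVEYXWCBRBU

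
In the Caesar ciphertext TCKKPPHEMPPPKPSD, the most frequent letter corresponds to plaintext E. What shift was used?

The most frequent ciphertext letter is P (appears 6 times).
P is position 15; E is position 4.
Shift = 11.

11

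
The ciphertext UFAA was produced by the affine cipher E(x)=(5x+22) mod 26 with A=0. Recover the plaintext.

KHGG

The inverse of 5 mod 26 is 21, since 5·21=105≡1. Apply D(y)=21·(y−22) mod 26:
U(20): 21·(20−22)=-42≡10 → K
F(5): 21·(5−22)=-357≡7 → H
A(0): 21·(0−22)=-462≡6 → G
A(0): 21·(0−22)=-462≡6 → G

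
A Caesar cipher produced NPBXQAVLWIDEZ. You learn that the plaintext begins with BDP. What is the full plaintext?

BDPLEOJZKWRSN

From the crib: N(13)−B(1)=12, so the shift is 12.
Subtract 12 from each ciphertext letter:
N(13): 13−12=1 → B
P(15): 15−12=3 → D
B(1): 1−12=-11≡15 → P
X(23): 23−12=11 → L
Q(16): 16−12=4 → E
A(0): 0−12=-12≡14 → O
V(21): 21−12=9 → J
L(11): 11−12=-1≡25 → Z
W(22): 22−12=10 → K
I(8): 8−12=-4≡22 → W
D(3): 3−12=-9≡17 → R
E(4): 4−12=-8≡18 → S
Z(25): 25−12=13 → N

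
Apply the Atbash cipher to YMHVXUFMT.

BNSECFUNG

Y(24) → B(1)
M(12) → N(13)
H(7) → S(18)
V(21) → E(4)
X(23) → C(2)
U(20) → F(5)
F(5) → U(20)
M(12) → N(13)
T(19) → G(6)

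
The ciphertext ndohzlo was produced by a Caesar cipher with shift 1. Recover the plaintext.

n(13): 13−1=12 → m
d(3): 3−1=2 → c
o(14): 14−1=13 → n
h(7): 7−1=6 → g
z(25): 25−1=24 → y
l(11): 11−1=10 → k
o(14): 14−1=13 → n

mcngykn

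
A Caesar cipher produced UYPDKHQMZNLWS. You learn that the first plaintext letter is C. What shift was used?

From the crib: U(20)−C(2)=18, so the shift is 18.

18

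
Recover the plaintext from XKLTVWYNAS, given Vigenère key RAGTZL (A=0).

GKFAWLHNUZ

Repeat the key across the ciphertext: RAGTZLRAGT
X(23)−R(17): 6 → G
K(10)−A(0): 10 → K
L(11)−G(6): 5 → F
T(19)−T(19): 0 → A
V(21)−Z(25): -4≡22 → W
W(22)−L(11): 11 → L
Y(24)−R(17): 7 → H
N(13)−A(0): 13 → N
A(0)−G(6): -6≡20 → U
S(18)−T(19): -1≡25 → Z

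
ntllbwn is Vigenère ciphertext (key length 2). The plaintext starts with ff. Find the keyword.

io

Subtract each crib letter from the matching ciphertext letter (mod 26):
n(13)−f(5)=8 → i
t(19)−f(5)=14 → o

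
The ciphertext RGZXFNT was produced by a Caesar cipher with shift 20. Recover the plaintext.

XMFDLTZ

R(17): 17−20=-3≡23 → X
G(6): 6−20=-14≡12 → M
Z(25): 25−20=5 → F
X(23): 23−20=3 → D
F(5): 5−20=-15≡11 → L
N(13): 13−20=-7≡19 → T
T(19): 19−20=-1≡25 → Z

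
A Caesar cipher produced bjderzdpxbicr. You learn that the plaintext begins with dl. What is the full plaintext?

dlfgtbfrzdket

From the crib: b(1)−d(3)=-2≡24, so the shift is 24.
Subtract 24 from each ciphertext letter:
b(1): 1−24=-23≡3 → d
j(9): 9−24=-15≡11 → l
d(3): 3−24=-21≡5 → f
e(4): 4−24=-20≡6 → g
r(17): 17−24=-7≡19 → t
z(25): 25−24=1 → b
d(3): 3−24=-21≡5 → f
p(15): 15−24=-9≡17 → r
x(23): 23−24=-1≡25 → z
b(1): 1−24=-23≡3 → d
i(8): 8−24=-16≡10 → k
c(2): 2−24=-22≡4 → e
r(17): 17−24=-7≡19 → t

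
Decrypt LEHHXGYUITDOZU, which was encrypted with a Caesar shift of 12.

ZSVVLUMIWHRCNI

L(11): 11−12=-1≡25 → Z
E(4): 4−12=-8≡18 → S
H(7): 7−12=-5≡21 → V
H(7): 7−12=-5≡21 → V
X(23): 23−12=11 → L
G(6): 6−12=-6≡20 → U
Y(24): 24−12=12 → M
U(20): 20−12=8 → I
I(8): 8−12=-4≡22 → W
T(19): 19−12=7 → H
D(3): 3−12=-9≡17 → R
O(14): 14−12=2 → C
Z(25): 25−12=13 → N
U(20): 20−12=8 → I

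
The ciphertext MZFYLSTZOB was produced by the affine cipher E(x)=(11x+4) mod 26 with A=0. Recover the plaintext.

WJTQDGZJIV

The inverse of 11 mod 26 is 19, since 11·19=209≡1. Apply D(y)=19·(y−4) mod 26:
M(12): 19·(12−4)=152≡22 → W
Z(25): 19·(25−4)=399≡9 → J
F(5): 19·(5−4)=19 → T
Y(24): 19·(24−4)=380≡16 → Q
L(11): 19·(11−4)=133≡3 → D
S(18): 19·(18−4)=266≡6 → G
T(19): 19·(19−4)=285≡25 → Z
Z(25): 19·(25−4)=399≡9 → J
O(14): 19·(14−4)=190≡8 → I
B(1): 19·(1−4)=-57≡21 → V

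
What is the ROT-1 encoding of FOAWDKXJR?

GPBXELYKS

F(5): 5+1=6 → G
O(14): 14+1=15 → P
A(0): 0+1=1 → B
W(22): 22+1=23 → X
D(3): 3+1=4 → E
K(10): 10+1=11 → L
X(23): 23+1=24 → Y
J(9): 9+1=10 → K
R(17): 17+1=18 → S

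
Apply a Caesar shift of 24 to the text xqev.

voct

x(23): 23+24=47≡21 → v
q(16): 16+24=40≡14 → o
e(4): 4+24=28≡2 → c
v(21): 21+24=45≡19 → t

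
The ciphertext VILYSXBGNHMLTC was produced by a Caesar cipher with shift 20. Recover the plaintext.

BOREYDHMTNSRZI

V(21): 21−20=1 → B
I(8): 8−20=-12≡14 → O
L(11): 11−20=-9≡17 → R
Y(24): 24−20=4 → E
S(18): 18−20=-2≡24 → Y
X(23): 23−20=3 → D
B(1): 1−20=-19≡7 → H
G(6): 6−20=-14≡12 → M
N(13): 13−20=-7≡19 → T
H(7): 7−20=-13≡13 → N
M(12): 12−20=-8≡18 → S
L(11): 11−20=-9≡17 → R
T(19): 19−20=-1≡25 → Z
C(2): 2−20=-18≡8 → I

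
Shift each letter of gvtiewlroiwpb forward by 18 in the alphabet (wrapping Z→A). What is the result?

ynlawodjgaoht

g(6): 6+18=24 → y
v(21): 21+18=39≡13 → n
t(19): 19+18=37≡11 → l
i(8): 8+18=26≡0 → a
e(4): 4+18=22 → w
w(22): 22+18=40≡14 → o
l(11): 11+18=29≡3 → d
r(17): 17+18=35≡9 → j
o(14): 14+18=32≡6 → g
i(8): 8+18=26≡0 → a
w(22): 22+18=40≡14 → o
p(15): 15+18=33≡7 → h
b(1): 1+18=19 → t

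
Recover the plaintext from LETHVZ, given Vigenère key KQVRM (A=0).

Repeat the key across the ciphertext: KQVRMK
L(11)−K(10): 1 → B
E(4)−Q(16): -12≡14 → O
T(19)−V(21): -2≡24 → Y
H(7)−R(17): -10≡16 → Q
V(21)−M(12): 9 → J
Z(25)−K(10): 15 → P

BOYQJP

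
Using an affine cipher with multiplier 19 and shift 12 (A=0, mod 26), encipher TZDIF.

T(19): 19·19+12=373≡9 → J
Z(25): 19·25+12=487≡19 → T
D(3): 19·3+12=69≡17 → R
I(8): 19·8+12=164≡8 → I
F(5): 19·5+12=107≡3 → D

JTRID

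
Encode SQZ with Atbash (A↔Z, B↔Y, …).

HJA

S(18) → H(7)
Q(16) → J(9)
Z(25) → A(0)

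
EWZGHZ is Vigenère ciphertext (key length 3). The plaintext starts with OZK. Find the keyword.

QXP

Subtract each crib letter from the matching ciphertext letter (mod 26):
E(4)−O(14)=-10≡16 → Q
W(22)−Z(25)=-3≡23 → X
Z(25)−K(10)=15 → P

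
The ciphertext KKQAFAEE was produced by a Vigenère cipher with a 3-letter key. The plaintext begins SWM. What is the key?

Subtract each crib letter from the matching ciphertext letter (mod 26):
K(10)−S(18)=-8≡18 → S
K(10)−W(22)=-12≡14 → O
Q(16)−M(12)=4 → E

SOE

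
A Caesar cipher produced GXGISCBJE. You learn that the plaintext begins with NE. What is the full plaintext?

NENPZJIQL

From the crib: G(6)−N(13)=-7≡19, so the shift is 19.
Subtract 19 from each ciphertext letter:
G(6): 6−19=-13≡13 → N
X(23): 23−19=4 → E
G(6): 6−19=-13≡13 → N
I(8): 8−19=-11≡15 → P
S(18): 18−19=-1≡25 → Z
C(2): 2−19=-17≡9 → J
B(1): 1−19=-18≡8 → I
J(9): 9−19=-10≡16 → Q
E(4): 4−19=-15≡11 → L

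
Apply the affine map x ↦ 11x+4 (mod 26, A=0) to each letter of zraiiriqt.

z(25): 11·25+4=279≡19 → t
r(17): 11·17+4=191≡9 → j
a(0): 11·0+4=4 → e
i(8): 11·8+4=92≡14 → o
i(8): 11·8+4=92≡14 → o
r(17): 11·17+4=191≡9 → j
i(8): 11·8+4=92≡14 → o
q(16): 11·16+4=180≡24 → y
t(19): 11·19+4=213≡5 → f

tjeoojoyf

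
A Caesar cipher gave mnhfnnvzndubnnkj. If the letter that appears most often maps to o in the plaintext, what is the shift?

The most frequent ciphertext letter is n (appears 6 times).
n is position 13; o is position 14.
Shift = -1≡25.

25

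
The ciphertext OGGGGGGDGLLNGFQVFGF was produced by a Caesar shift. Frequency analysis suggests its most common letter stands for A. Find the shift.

The most frequent ciphertext letter is G (appears 9 times).
G is position 6; A is position 0.
Shift = 6.

6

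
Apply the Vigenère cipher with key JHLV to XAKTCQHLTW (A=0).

Repeat the key across the message: JHLVJHLVJH
X(23)+J(9): 32≡6 → G
A(0)+H(7): 7 → H
K(10)+L(11): 21 → V
T(19)+V(21): 40≡14 → O
C(2)+J(9): 11 → L
Q(16)+H(7): 23 → X
H(7)+L(11): 18 → S
L(11)+V(21): 32≡6 → G
T(19)+J(9): 28≡2 → C
W(22)+H(7): 29≡3 → D

GHVOLXSGCD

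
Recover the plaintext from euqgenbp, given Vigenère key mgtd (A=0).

soxdshim

Repeat the key across the ciphertext: mgtdmgtd
e(4)−m(12): -8≡18 → s
u(20)−g(6): 14 → o
q(16)−t(19): -3≡23 → x
g(6)−d(3): 3 → d
e(4)−m(12): -8≡18 → s
n(13)−g(6): 7 → h
b(1)−t(19): -18≡8 → i
p(15)−d(3): 12 → m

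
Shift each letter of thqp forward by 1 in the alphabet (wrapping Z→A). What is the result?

t(19): 19+1=20 → u
h(7): 7+1=8 → i
q(16): 16+1=17 → r
p(15): 15+1=16 → q

uirq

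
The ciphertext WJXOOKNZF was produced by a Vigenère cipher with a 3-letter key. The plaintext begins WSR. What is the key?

ARG

Subtract each crib letter from the matching ciphertext letter (mod 26):
W(22)−W(22)=0 → A
J(9)−S(18)=-9≡17 → R
X(23)−R(17)=6 → G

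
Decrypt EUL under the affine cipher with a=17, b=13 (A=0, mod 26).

BFG

The inverse of 17 mod 26 is 23, since 17·23=391≡1. Apply D(y)=23·(y−13) mod 26:
E(4): 23·(4−13)=-207≡1 → B
U(20): 23·(20−13)=161≡5 → F
L(11): 23·(11−13)=-46≡6 → G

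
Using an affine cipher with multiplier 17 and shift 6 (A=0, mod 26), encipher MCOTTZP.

COKRRPB

M(12): 17·12+6=210≡2 → C
C(2): 17·2+6=40≡14 → O
O(14): 17·14+6=244≡10 → K
T(19): 17·19+6=329≡17 → R
T(19): 17·19+6=329≡17 → R
Z(25): 17·25+6=431≡15 → P
P(15): 17·15+6=261≡1 → B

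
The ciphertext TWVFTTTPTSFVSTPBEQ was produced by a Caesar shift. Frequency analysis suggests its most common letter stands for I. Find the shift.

The most frequent ciphertext letter is T (appears 6 times).
T is position 19; I is position 8.
Shift = 11.

11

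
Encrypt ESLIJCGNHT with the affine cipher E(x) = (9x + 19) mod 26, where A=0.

DZONWLVGEI

E(4): 9·4+19=55≡3 → D
S(18): 9·18+19=181≡25 → Z
L(11): 9·11+19=118≡14 → O
I(8): 9·8+19=91≡13 → N
J(9): 9·9+19=100≡22 → W
C(2): 9·2+19=37≡11 → L
G(6): 9·6+19=73≡21 → V
N(13): 9·13+19=136≡6 → G
H(7): 9·7+19=82≡4 → E
T(19): 9·19+19=190≡8 → I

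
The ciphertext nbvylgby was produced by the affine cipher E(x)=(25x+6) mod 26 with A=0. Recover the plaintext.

tflivafi

The inverse of 25 mod 26 is 25, since 25·25=625≡1. Apply D(y)=25·(y−6) mod 26:
n(13): 25·(13−6)=175≡19 → t
b(1): 25·(1−6)=-125≡5 → f
v(21): 25·(21−6)=375≡11 → l
y(24): 25·(24−6)=450≡8 → i
l(11): 25·(11−6)=125≡21 → v
g(6): 25·(6−6)=0 → a
b(1): 25·(1−6)=-125≡5 → f
y(24): 25·(24−6)=450≡8 → i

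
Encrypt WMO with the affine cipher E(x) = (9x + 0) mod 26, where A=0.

QEW

W(22): 9·22+0=198≡16 → Q
M(12): 9·12+0=108≡4 → E
O(14): 9·14+0=126≡22 → W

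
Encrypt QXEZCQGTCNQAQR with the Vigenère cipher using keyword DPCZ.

TMGYFFISFCSZTG

Repeat the key across the message: DPCZDPCZDPCZDP
Q(16)+D(3): 19 → T
X(23)+P(15): 38≡12 → M
E(4)+C(2): 6 → G
Z(25)+Z(25): 50≡24 → Y
C(2)+D(3): 5 → F
Q(16)+P(15): 31≡5 → F
G(6)+C(2): 8 → I
T(19)+Z(25): 44≡18 → S
C(2)+D(3): 5 → F
N(13)+P(15): 28≡2 → C
Q(16)+C(2): 18 → S
A(0)+Z(25): 25 → Z
Q(16)+D(3): 19 → T
R(17)+P(15): 32≡6 → G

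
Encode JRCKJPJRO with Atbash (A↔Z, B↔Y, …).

QIXPQKQIL

J(9) → Q(16)
R(17) → I(8)
C(2) → X(23)
K(10) → P(15)
J(9) → Q(16)
P(15) → K(10)
J(9) → Q(16)
R(17) → I(8)
O(14) → L(11)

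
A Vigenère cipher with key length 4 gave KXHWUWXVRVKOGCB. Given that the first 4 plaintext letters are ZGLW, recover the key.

Subtract each crib letter from the matching ciphertext letter (mod 26):
K(10)−Z(25)=-15≡11 → L
X(23)−G(6)=17 → R
H(7)−L(11)=-4≡22 → W
W(22)−W(22)=0 → A

LRWA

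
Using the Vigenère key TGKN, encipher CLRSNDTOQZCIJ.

VRBFGJDBJFMVC

Repeat the key across the message: TGKNTGKNTGKNT
C(2)+T(19): 21 → V
L(11)+G(6): 17 → R
R(17)+K(10): 27≡1 → B
S(18)+N(13): 31≡5 → F
N(13)+T(19): 32≡6 → G
D(3)+G(6): 9 → J
T(19)+K(10): 29≡3 → D
O(14)+N(13): 27≡1 → B
Q(16)+T(19): 35≡9 → J
Z(25)+G(6): 31≡5 → F
C(2)+K(10): 12 → M
I(8)+N(13): 21 → V
J(9)+T(19): 28≡2 → C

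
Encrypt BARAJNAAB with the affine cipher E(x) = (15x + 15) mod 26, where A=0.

B(1): 15·1+15=30≡4 → E
A(0): 15·0+15=15 → P
R(17): 15·17+15=270≡10 → K
A(0): 15·0+15=15 → P
J(9): 15·9+15=150≡20 → U
N(13): 15·13+15=210≡2 → C
A(0): 15·0+15=15 → P
A(0): 15·0+15=15 → P
B(1): 15·1+15=30≡4 → E

EPKPUCPPE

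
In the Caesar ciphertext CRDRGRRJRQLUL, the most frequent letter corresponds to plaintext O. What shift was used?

The most frequent ciphertext letter is R (appears 5 times).
R is position 17; O is position 14.
Shift = 3.

3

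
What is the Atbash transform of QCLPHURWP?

Q(16) → J(9)
C(2) → X(23)
L(11) → O(14)
P(15) → K(10)
H(7) → S(18)
U(20) → F(5)
R(17) → I(8)
W(22) → D(3)
P(15) → K(10)

JXOKSFIDK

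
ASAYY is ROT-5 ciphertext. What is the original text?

A(0): 0−5=-5≡21 → V
S(18): 18−5=13 → N
A(0): 0−5=-5≡21 → V
Y(24): 24−5=19 → T
Y(24): 24−5=19 → T

VNVTT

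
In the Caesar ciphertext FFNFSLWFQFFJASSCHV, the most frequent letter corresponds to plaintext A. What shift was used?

5

The most frequent ciphertext letter is F (appears 6 times).
F is position 5; A is position 0.
Shift = 5.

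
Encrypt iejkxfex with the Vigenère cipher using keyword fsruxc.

Repeat the key across the message: fsruxcfs
i(8)+f(5): 13 → n
e(4)+s(18): 22 → w
j(9)+r(17): 26≡0 → a
k(10)+u(20): 30≡4 → e
x(23)+x(23): 46≡20 → u
f(5)+c(2): 7 → h
e(4)+f(5): 9 → j
x(23)+s(18): 41≡15 → p

nwaeuhjp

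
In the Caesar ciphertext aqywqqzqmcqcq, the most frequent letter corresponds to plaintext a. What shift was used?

The most frequent ciphertext letter is q (appears 6 times).
q is position 16; a is position 0.
Shift = 16.

16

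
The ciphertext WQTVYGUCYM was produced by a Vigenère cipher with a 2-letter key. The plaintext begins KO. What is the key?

MC

Subtract each crib letter from the matching ciphertext letter (mod 26):
W(22)−K(10)=12 → M
Q(16)−O(14)=2 → C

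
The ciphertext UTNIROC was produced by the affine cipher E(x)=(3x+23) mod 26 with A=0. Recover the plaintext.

The inverse of 3 mod 26 is 9, since 3·9=27≡1. Apply D(y)=9·(y−23) mod 26:
U(20): 9·(20−23)=-27≡25 → Z
T(19): 9·(19−23)=-36≡16 → Q
N(13): 9·(13−23)=-90≡14 → O
I(8): 9·(8−23)=-135≡21 → V
R(17): 9·(17−23)=-54≡24 → Y
O(14): 9·(14−23)=-81≡23 → X
C(2): 9·(2−23)=-189≡19 → T

ZQOVYXT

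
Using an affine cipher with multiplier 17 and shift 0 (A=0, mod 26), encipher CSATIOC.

IUALGEI

C(2): 17·2+0=34≡8 → I
S(18): 17·18+0=306≡20 → U
A(0): 17·0+0=0 → A
T(19): 17·19+0=323≡11 → L
I(8): 17·8+0=136≡6 → G
O(14): 17·14+0=238≡4 → E
C(2): 17·2+0=34≡8 → I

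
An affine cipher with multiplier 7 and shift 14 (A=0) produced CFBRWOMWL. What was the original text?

CVNTQAWQH

The inverse of 7 mod 26 is 15, since 7·15=105≡1. Apply D(y)=15·(y−14) mod 26:
C(2): 15·(2−14)=-180≡2 → C
F(5): 15·(5−14)=-135≡21 → V
B(1): 15·(1−14)=-195≡13 → N
R(17): 15·(17−14)=45≡19 → T
W(22): 15·(22−14)=120≡16 → Q
O(14): 15·(14−14)=0 → A
M(12): 15·(12−14)=-30≡22 → W
W(22): 15·(22−14)=120≡16 → Q
L(11): 15·(11−14)=-45≡7 → H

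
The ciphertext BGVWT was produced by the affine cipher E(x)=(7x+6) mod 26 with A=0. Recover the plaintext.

The inverse of 7 mod 26 is 15, since 7·15=105≡1. Apply D(y)=15·(y−6) mod 26:
B(1): 15·(1−6)=-75≡3 → D
G(6): 15·(6−6)=0 → A
V(21): 15·(21−6)=225≡17 → R
W(22): 15·(22−6)=240≡6 → G
T(19): 15·(19−6)=195≡13 → N

DARGN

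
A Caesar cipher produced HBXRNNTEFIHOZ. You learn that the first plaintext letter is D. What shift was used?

From the crib: H(7)−D(3)=4, so the shift is 4.

4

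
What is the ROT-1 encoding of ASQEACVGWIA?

A(0): 0+1=1 → B
S(18): 18+1=19 → T
Q(16): 16+1=17 → R
E(4): 4+1=5 → F
A(0): 0+1=1 → B
C(2): 2+1=3 → D
V(21): 21+1=22 → W
G(6): 6+1=7 → H
W(22): 22+1=23 → X
I(8): 8+1=9 → J
A(0): 0+1=1 → B

BTRFBDWHXJB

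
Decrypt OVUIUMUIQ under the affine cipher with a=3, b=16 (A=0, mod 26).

The inverse of 3 mod 26 is 9, since 3·9=27≡1. Apply D(y)=9·(y−16) mod 26:
O(14): 9·(14−16)=-18≡8 → I
V(21): 9·(21−16)=45≡19 → T
U(20): 9·(20−16)=36≡10 → K
I(8): 9·(8−16)=-72≡6 → G
U(20): 9·(20−16)=36≡10 → K
M(12): 9·(12−16)=-36≡16 → Q
U(20): 9·(20−16)=36≡10 → K
I(8): 9·(8−16)=-72≡6 → G
Q(16): 9·(16−16)=0 → A

ITKGKQKGA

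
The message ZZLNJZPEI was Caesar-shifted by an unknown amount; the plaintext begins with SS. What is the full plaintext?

From the crib: Z(25)−S(18)=7, so the shift is 7.
Subtract 7 from each ciphertext letter:
Z(25): 25−7=18 → S
Z(25): 25−7=18 → S
L(11): 11−7=4 → E
N(13): 13−7=6 → G
J(9): 9−7=2 → C
Z(25): 25−7=18 → S
P(15): 15−7=8 → I
E(4): 4−7=-3≡23 → X
I(8): 8−7=1 → B

SSEGCSIXB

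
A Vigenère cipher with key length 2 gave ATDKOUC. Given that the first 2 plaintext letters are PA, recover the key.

Subtract each crib letter from the matching ciphertext letter (mod 26):
A(0)−P(15)=-15≡11 → L
T(19)−A(0)=19 → T

LT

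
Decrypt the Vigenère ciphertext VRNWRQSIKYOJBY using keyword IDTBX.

NOUVUIPPJBGGIX

Repeat the key across the ciphertext: IDTBXIDTBXIDTB
V(21)−I(8): 13 → N
R(17)−D(3): 14 → O
N(13)−T(19): -6≡20 → U
W(22)−B(1): 21 → V
R(17)−X(23): -6≡20 → U
Q(16)−I(8): 8 → I
S(18)−D(3): 15 → P
I(8)−T(19): -11≡15 → P
K(10)−B(1): 9 → J
Y(24)−X(23): 1 → B
O(14)−I(8): 6 → G
J(9)−D(3): 6 → G
B(1)−T(19): -18≡8 → I
Y(24)−B(1): 23 → X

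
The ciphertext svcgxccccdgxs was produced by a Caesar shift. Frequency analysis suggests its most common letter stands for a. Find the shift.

2

The most frequent ciphertext letter is c (appears 5 times).
c is position 2; a is position 0.
Shift = 2.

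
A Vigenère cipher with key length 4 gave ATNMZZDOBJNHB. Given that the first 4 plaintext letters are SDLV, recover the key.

Subtract each crib letter from the matching ciphertext letter (mod 26):
A(0)−S(18)=-18≡8 → I
T(19)−D(3)=16 → Q
N(13)−L(11)=2 → C
M(12)−V(21)=-9≡17 → R

IQCR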